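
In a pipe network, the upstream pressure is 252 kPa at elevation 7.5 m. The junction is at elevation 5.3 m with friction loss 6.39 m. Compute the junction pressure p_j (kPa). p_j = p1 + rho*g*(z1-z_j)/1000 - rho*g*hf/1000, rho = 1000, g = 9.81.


Junction pressure: p_j = p1 + rho*g*(z1 - z_j)/1000 - rho*g*hf/1000.
Elevation term = 1000*9.81*(7.5 - 5.3)/1000 = 21.582 kPa.
Friction term = 1000*9.81*6.39/1000 = 62.686 kPa.
p_j = 252 + 21.582 - 62.686 = 210.9 kPa.

210.9


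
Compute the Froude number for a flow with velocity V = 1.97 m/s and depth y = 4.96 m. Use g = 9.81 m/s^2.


The Froude number is defined as Fr = V / sqrt(g*y).
g*y = 9.81 * 4.96 = 48.6576.
sqrt(g*y) = sqrt(48.6576) = 6.9755.
Fr = 1.97 / 6.9755 = 0.2824.

0.2824


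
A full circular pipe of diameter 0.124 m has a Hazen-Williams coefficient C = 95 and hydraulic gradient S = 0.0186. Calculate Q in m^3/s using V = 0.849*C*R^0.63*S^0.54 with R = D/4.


For a full circular pipe, R = D/4 = 0.124/4 = 0.031 m.
V = 0.849 * 95 * 0.031^0.63 * 0.0186^0.54
  = 0.849 * 95 * 0.112088 * 0.116289
  = 1.0513 m/s.
Pipe area A = pi*D^2/4 = pi*0.124^2/4 = 0.0121 m^2.
Q = A * V = 0.0121 * 1.0513 = 0.0127 m^3/s.

0.0127


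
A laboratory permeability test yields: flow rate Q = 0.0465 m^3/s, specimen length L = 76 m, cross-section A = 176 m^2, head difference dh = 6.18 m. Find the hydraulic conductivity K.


From K = Q*L / (A*dh):
Numerator: Q*L = 0.0465 * 76 = 3.534.
Denominator: A*dh = 176 * 6.18 = 1087.68.
K = 3.534 / 1087.68 = 0.003249 m/s.

0.003249


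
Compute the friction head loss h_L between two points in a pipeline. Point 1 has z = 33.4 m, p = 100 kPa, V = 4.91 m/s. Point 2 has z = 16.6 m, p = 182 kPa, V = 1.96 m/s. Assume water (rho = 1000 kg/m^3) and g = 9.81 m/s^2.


Total head at each section: H = z + p/(rho*g) + V^2/(2g).
H1 = 33.4 + 100*1000/(1000*9.81) + 4.91^2/(2*9.81)
   = 33.4 + 10.194 + 1.2288
   = 44.822 m.
H2 = 16.6 + 182*1000/(1000*9.81) + 1.96^2/(2*9.81)
   = 16.6 + 18.552 + 0.1958
   = 35.348 m.
h_L = H1 - H2 = 44.822 - 35.348 = 9.474 m.

9.474


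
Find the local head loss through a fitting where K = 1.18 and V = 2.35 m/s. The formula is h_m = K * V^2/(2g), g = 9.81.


Minor loss formula: h_m = K * V^2/(2g).
V^2 = 2.35^2 = 5.5225.
V^2/(2g) = 5.5225 / 19.62 = 0.2815 m.
h_m = 1.18 * 0.2815 = 0.3321 m.

0.3321


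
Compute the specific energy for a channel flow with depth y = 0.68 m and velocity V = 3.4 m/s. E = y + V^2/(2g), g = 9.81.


Specific energy E = y + V^2/(2g).
Velocity head = V^2/(2g) = 3.4^2 / (2*9.81) = 11.56 / 19.62 = 0.5892 m.
E = 0.68 + 0.5892 = 1.2692 m.

1.2692


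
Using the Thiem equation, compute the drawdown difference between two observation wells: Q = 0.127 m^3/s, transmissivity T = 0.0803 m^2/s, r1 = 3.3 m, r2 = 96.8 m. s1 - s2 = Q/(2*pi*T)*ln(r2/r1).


Thiem equation: s1 - s2 = Q/(2*pi*T) * ln(r2/r1).
ln(r2/r1) = ln(96.8/3.3) = 3.3787.
Q/(2*pi*T) = 0.127 / (2*pi*0.0803) = 0.127 / 0.5045 = 0.2517.
s1 - s2 = 0.2517 * 3.3787 = 0.8505 m.

0.8505


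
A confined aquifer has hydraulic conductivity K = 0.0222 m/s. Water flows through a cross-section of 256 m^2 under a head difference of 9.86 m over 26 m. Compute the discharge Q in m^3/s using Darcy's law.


Darcy's law: Q = K * A * i, where i = dh/L.
Hydraulic gradient i = 9.86 / 26 = 0.379231.
Q = 0.0222 * 256 * 0.379231
  = 2.1552 m^3/s.

2.1552


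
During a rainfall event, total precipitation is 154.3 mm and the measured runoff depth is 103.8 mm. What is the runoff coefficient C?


The runoff coefficient C = runoff depth / rainfall depth.
C = 103.8 / 154.3
  = 0.6727.

0.6727


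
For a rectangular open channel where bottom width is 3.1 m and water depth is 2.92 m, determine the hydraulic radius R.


For a rectangular section:
Flow area A = b * y = 3.1 * 2.92 = 9.05 m^2.
Wetted perimeter P = b + 2y = 3.1 + 2*2.92 = 8.94 m.
Hydraulic radius R = A/P = 9.05 / 8.94 = 1.0125 m.

1.0125


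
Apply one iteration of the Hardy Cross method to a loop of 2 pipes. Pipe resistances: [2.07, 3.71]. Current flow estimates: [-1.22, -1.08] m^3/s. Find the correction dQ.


Numerator terms (r*Q*|Q|): 2.07*-1.22*|-1.22| = -3.081; 3.71*-1.08*|-1.08| = -4.3273.
Sum of numerator = -7.4083.
Denominator terms (r*|Q|): 2.07*|-1.22| = 2.5254; 3.71*|-1.08| = 4.0068.
2 * sum of denominator = 2 * 6.5322 = 13.0644.
dQ = --7.4083 / 13.0644 = 0.5671 m^3/s.

0.5671


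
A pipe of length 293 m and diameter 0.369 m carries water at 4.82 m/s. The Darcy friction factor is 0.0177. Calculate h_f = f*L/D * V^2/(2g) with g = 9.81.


Darcy-Weisbach equation: h_f = f * (L/D) * V^2/(2g).
f * L/D = 0.0177 * 293/0.369 = 14.0545.
V^2/(2g) = 4.82^2 / (2*9.81) = 23.2324 / 19.62 = 1.1841 m.
h_f = 14.0545 * 1.1841 = 16.642 m.

16.642


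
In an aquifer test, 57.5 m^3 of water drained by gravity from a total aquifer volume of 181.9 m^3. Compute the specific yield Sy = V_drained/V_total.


Specific yield Sy = Volume drained / Total volume.
Sy = 57.5 / 181.9
   = 0.3161.

0.3161


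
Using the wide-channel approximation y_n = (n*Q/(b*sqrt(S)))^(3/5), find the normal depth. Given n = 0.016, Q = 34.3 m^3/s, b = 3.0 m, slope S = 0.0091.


We use the wide-channel approximation y_n = (n*Q/(b*sqrt(S)))^(3/5).
sqrt(S) = sqrt(0.0091) = 0.095394.
Numerator: n*Q = 0.016 * 34.3 = 0.5488.
Denominator: b*sqrt(S) = 3.0 * 0.095394 = 0.286182.
arg = 1.9177.
y_n = 1.9177^(3/5) = 1.478 m.

1.478


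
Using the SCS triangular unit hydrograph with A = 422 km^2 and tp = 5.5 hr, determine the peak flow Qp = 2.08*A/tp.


SCS formula: Qp = 2.08 * A / tp.
Qp = 2.08 * 422 / 5.5
   = 877.76 / 5.5
   = 159.59 m^3/s per cm.

159.59


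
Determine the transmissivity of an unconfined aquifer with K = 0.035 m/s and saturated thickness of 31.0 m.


Transmissivity is defined as T = K * h.
T = 0.035 * 31.0
  = 1.085 m^2/s.

1.085


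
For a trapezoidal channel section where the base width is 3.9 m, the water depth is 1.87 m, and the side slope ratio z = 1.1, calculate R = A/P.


For a trapezoidal section with side slope z:
A = (b + z*y)*y = (3.9 + 1.1*1.87)*1.87 = 11.14 m^2.
P = b + 2*y*sqrt(1 + z^2) = 3.9 + 2*1.87*sqrt(1 + 1.1^2) = 9.46 m.
R = A/P = 11.14 / 9.46 = 1.1776 m.

1.1776


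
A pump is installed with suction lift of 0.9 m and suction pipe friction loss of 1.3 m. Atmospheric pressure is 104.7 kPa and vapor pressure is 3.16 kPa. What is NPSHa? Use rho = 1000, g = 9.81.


NPSHa = p_atm/(rho*g) - z_s - hf_s - p_vap/(rho*g).
p_atm/(rho*g) = 104.7*1000 / (1000*9.81) = 10.673 m.
p_vap/(rho*g) = 3.16*1000 / (1000*9.81) = 0.322 m.
NPSHa = 10.673 - 0.9 - 1.3 - 0.322
      = 8.15 m.

8.15


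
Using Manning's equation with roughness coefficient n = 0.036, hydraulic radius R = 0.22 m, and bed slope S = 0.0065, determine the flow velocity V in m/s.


Manning's equation gives V = (1/n) * R^(2/3) * S^(1/2).
First, compute R^(2/3) = 0.22^(2/3) = 0.3644.
Next, S^(1/2) = 0.0065^(1/2) = 0.080623.
Then 1/n = 1/0.036 = 27.78.
V = 27.78 * 0.3644 * 0.080623 = 0.8161 m/s.

0.8161


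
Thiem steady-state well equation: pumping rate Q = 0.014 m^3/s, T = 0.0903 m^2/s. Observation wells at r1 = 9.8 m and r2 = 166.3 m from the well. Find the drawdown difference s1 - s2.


Thiem equation: s1 - s2 = Q/(2*pi*T) * ln(r2/r1).
ln(r2/r1) = ln(166.3/9.8) = 2.8314.
Q/(2*pi*T) = 0.014 / (2*pi*0.0903) = 0.014 / 0.5674 = 0.0247.
s1 - s2 = 0.0247 * 2.8314 = 0.0699 m.

0.0699


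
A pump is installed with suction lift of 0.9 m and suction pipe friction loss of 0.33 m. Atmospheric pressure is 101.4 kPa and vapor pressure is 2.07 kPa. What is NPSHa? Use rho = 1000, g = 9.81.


NPSHa = p_atm/(rho*g) - z_s - hf_s - p_vap/(rho*g).
p_atm/(rho*g) = 101.4*1000 / (1000*9.81) = 10.336 m.
p_vap/(rho*g) = 2.07*1000 / (1000*9.81) = 0.211 m.
NPSHa = 10.336 - 0.9 - 0.33 - 0.211
      = 8.9 m.

8.9


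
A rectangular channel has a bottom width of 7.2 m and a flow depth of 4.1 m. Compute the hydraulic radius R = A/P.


For a rectangular section:
Flow area A = b * y = 7.2 * 4.1 = 29.52 m^2.
Wetted perimeter P = b + 2y = 7.2 + 2*4.1 = 15.4 m.
Hydraulic radius R = A/P = 29.52 / 15.4 = 1.9169 m.

1.9169


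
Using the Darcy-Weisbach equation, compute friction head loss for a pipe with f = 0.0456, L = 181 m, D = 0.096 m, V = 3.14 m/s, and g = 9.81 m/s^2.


Darcy-Weisbach equation: h_f = f * (L/D) * V^2/(2g).
f * L/D = 0.0456 * 181/0.096 = 85.975.
V^2/(2g) = 3.14^2 / (2*9.81) = 9.8596 / 19.62 = 0.5025 m.
h_f = 85.975 * 0.5025 = 43.205 m.

43.205


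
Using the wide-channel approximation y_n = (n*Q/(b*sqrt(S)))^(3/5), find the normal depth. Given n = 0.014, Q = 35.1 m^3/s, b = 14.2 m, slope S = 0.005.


We use the wide-channel approximation y_n = (n*Q/(b*sqrt(S)))^(3/5).
sqrt(S) = sqrt(0.005) = 0.070711.
Numerator: n*Q = 0.014 * 35.1 = 0.4914.
Denominator: b*sqrt(S) = 14.2 * 0.070711 = 1.004096.
arg = 0.4894.
y_n = 0.4894^(3/5) = 0.6513 m.

0.6513


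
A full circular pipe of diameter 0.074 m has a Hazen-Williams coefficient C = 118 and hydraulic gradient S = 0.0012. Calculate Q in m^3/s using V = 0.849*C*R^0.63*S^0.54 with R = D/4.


For a full circular pipe, R = D/4 = 0.074/4 = 0.0185 m.
V = 0.849 * 118 * 0.0185^0.63 * 0.0012^0.54
  = 0.849 * 118 * 0.080969 * 0.02647
  = 0.2147 m/s.
Pipe area A = pi*D^2/4 = pi*0.074^2/4 = 0.0043 m^2.
Q = A * V = 0.0043 * 0.2147 = 0.0009 m^3/s.

0.0009


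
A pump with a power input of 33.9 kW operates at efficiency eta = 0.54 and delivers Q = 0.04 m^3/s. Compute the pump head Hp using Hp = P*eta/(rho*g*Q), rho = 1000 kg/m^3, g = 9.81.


Pump head formula: Hp = P * eta / (rho * g * Q).
Numerator: P * eta = 33.9 * 1000 * 0.54 = 18306.0 W.
Denominator: rho * g * Q = 1000 * 9.81 * 0.04 = 392.4.
Hp = 18306.0 / 392.4 = 46.65 m.

46.65


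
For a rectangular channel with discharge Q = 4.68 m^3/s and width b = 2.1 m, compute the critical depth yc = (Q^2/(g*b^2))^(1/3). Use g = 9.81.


Using yc = (Q^2 / (g * b^2))^(1/3):
Q^2 = 4.68^2 = 21.9.
g * b^2 = 9.81 * 2.1^2 = 9.81 * 4.41 = 43.26.
Q^2 / (g*b^2) = 21.9 / 43.26 = 0.5062.
yc = 0.5062^(1/3) = 0.797 m.

0.797


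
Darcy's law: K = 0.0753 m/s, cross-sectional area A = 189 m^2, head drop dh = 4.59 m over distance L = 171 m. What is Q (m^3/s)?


Darcy's law: Q = K * A * i, where i = dh/L.
Hydraulic gradient i = 4.59 / 171 = 0.026842.
Q = 0.0753 * 189 * 0.026842
  = 0.382 m^3/s.

0.382


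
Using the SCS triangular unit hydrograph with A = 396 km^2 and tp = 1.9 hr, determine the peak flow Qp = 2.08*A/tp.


SCS formula: Qp = 2.08 * A / tp.
Qp = 2.08 * 396 / 1.9
   = 823.68 / 1.9
   = 433.52 m^3/s per cm.

433.52


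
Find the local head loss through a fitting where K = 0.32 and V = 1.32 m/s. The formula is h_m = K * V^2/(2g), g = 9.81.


Minor loss formula: h_m = K * V^2/(2g).
V^2 = 1.32^2 = 1.7424.
V^2/(2g) = 1.7424 / 19.62 = 0.0888 m.
h_m = 0.32 * 0.0888 = 0.0284 m.

0.0284


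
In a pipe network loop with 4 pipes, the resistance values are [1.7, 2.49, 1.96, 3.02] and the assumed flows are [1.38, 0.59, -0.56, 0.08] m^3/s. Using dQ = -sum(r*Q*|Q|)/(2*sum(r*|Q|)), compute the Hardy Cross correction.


Numerator terms (r*Q*|Q|): 1.7*1.38*|1.38| = 3.2375; 2.49*0.59*|0.59| = 0.8668; 1.96*-0.56*|-0.56| = -0.6147; 3.02*0.08*|0.08| = 0.0193.
Sum of numerator = 3.5089.
Denominator terms (r*|Q|): 1.7*|1.38| = 2.346; 2.49*|0.59| = 1.4691; 1.96*|-0.56| = 1.0976; 3.02*|0.08| = 0.2416.
2 * sum of denominator = 2 * 5.1543 = 10.3086.
dQ = -3.5089 / 10.3086 = -0.3404 m^3/s.

-0.3404


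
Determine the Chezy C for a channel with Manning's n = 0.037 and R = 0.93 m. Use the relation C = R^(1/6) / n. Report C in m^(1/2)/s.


The Chezy coefficient relates to Manning's n through C = R^(1/6) / n.
R^(1/6) = 0.93^(1/6) = 0.987978.
C = 0.987978 / 0.037 = 26.7 m^(1/2)/s.

26.7


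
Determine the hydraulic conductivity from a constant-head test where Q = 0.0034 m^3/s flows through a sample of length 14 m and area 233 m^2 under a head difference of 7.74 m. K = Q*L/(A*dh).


From K = Q*L / (A*dh):
Numerator: Q*L = 0.0034 * 14 = 0.0476.
Denominator: A*dh = 233 * 7.74 = 1803.42.
K = 0.0476 / 1803.42 = 2.6e-05 m/s.

2.6e-05


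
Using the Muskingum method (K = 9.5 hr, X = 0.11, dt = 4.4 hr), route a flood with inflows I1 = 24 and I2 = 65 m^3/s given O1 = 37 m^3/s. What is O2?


Muskingum coefficients:
denom = 2*K*(1-X) + dt = 2*9.5*(1-0.11) + 4.4 = 21.31.
C0 = (dt - 2*K*X)/denom = (4.4 - 2*9.5*0.11)/21.31 = 0.1084.
C1 = (dt + 2*K*X)/denom = (4.4 + 2*9.5*0.11)/21.31 = 0.3046.
C2 = (2*K*(1-X) - dt)/denom = 0.587.
O2 = C0*I2 + C1*I1 + C2*O1
   = 0.1084*65 + 0.3046*24 + 0.587*37
   = 36.08 m^3/s.

36.08


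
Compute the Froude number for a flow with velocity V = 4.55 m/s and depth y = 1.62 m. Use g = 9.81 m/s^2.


The Froude number is defined as Fr = V / sqrt(g*y).
g*y = 9.81 * 1.62 = 15.8922.
sqrt(g*y) = sqrt(15.8922) = 3.9865.
Fr = 4.55 / 3.9865 = 1.1414.

1.1414


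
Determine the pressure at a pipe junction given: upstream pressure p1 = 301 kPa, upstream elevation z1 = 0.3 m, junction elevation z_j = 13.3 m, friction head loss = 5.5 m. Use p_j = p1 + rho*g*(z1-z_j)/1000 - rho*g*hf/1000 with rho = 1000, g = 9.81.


Junction pressure: p_j = p1 + rho*g*(z1 - z_j)/1000 - rho*g*hf/1000.
Elevation term = 1000*9.81*(0.3 - 13.3)/1000 = -127.53 kPa.
Friction term = 1000*9.81*5.5/1000 = 53.955 kPa.
p_j = 301 + -127.53 - 53.955 = 119.52 kPa.

119.52


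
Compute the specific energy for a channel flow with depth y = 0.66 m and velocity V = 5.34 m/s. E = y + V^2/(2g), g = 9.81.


Specific energy E = y + V^2/(2g).
Velocity head = V^2/(2g) = 5.34^2 / (2*9.81) = 28.5156 / 19.62 = 1.4534 m.
E = 0.66 + 1.4534 = 2.1134 m.

2.1134


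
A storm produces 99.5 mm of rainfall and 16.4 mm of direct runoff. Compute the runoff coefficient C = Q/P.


The runoff coefficient C = runoff depth / rainfall depth.
C = 16.4 / 99.5
  = 0.1648.

0.1648


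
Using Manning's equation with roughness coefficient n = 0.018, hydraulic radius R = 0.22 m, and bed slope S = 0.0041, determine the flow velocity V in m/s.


Manning's equation gives V = (1/n) * R^(2/3) * S^(1/2).
First, compute R^(2/3) = 0.22^(2/3) = 0.3644.
Next, S^(1/2) = 0.0041^(1/2) = 0.064031.
Then 1/n = 1/0.018 = 55.56.
V = 55.56 * 0.3644 * 0.064031 = 1.2964 m/s.

1.2964


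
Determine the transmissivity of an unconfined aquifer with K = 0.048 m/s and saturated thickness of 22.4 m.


Transmissivity is defined as T = K * h.
T = 0.048 * 22.4
  = 1.0752 m^2/s.

1.0752


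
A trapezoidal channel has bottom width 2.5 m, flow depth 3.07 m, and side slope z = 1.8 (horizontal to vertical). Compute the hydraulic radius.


For a trapezoidal section with side slope z:
A = (b + z*y)*y = (2.5 + 1.8*3.07)*3.07 = 24.64 m^2.
P = b + 2*y*sqrt(1 + z^2) = 2.5 + 2*3.07*sqrt(1 + 1.8^2) = 15.143 m.
R = A/P = 24.64 / 15.143 = 1.6271 m.

1.6271


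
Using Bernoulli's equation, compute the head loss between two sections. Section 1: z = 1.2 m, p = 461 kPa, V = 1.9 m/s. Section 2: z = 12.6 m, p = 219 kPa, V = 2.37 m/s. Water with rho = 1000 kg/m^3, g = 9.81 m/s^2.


Total head at each section: H = z + p/(rho*g) + V^2/(2g).
H1 = 1.2 + 461*1000/(1000*9.81) + 1.9^2/(2*9.81)
   = 1.2 + 46.993 + 0.184
   = 48.377 m.
H2 = 12.6 + 219*1000/(1000*9.81) + 2.37^2/(2*9.81)
   = 12.6 + 22.324 + 0.2863
   = 35.21 m.
h_L = H1 - H2 = 48.377 - 35.21 = 13.166 m.

13.166


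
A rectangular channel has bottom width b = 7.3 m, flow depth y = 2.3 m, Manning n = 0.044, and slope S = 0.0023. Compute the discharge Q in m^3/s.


For a rectangular channel, the cross-sectional area A = b * y = 7.3 * 2.3 = 16.79 m^2.
The wetted perimeter P = b + 2y = 7.3 + 2*2.3 = 11.9 m.
Hydraulic radius R = A/P = 16.79/11.9 = 1.4109 m.
Velocity V = (1/n)*R^(2/3)*S^(1/2) = (1/0.044)*1.4109^(2/3)*0.0023^(1/2) = 1.3711 m/s.
Discharge Q = A * V = 16.79 * 1.3711 = 23.021 m^3/s.

23.021


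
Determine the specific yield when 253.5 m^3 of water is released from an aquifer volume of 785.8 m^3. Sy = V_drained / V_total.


Specific yield Sy = Volume drained / Total volume.
Sy = 253.5 / 785.8
   = 0.3226.

0.3226


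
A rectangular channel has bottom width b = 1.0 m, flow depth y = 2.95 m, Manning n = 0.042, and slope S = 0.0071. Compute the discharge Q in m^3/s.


For a rectangular channel, the cross-sectional area A = b * y = 1.0 * 2.95 = 2.95 m^2.
The wetted perimeter P = b + 2y = 1.0 + 2*2.95 = 6.9 m.
Hydraulic radius R = A/P = 2.95/6.9 = 0.4275 m.
Velocity V = (1/n)*R^(2/3)*S^(1/2) = (1/0.042)*0.4275^(2/3)*0.0071^(1/2) = 1.1386 m/s.
Discharge Q = A * V = 2.95 * 1.1386 = 3.359 m^3/s.

3.359


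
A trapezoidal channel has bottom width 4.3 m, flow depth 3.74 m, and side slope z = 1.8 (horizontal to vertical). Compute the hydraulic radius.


For a trapezoidal section with side slope z:
A = (b + z*y)*y = (4.3 + 1.8*3.74)*3.74 = 41.26 m^2.
P = b + 2*y*sqrt(1 + z^2) = 4.3 + 2*3.74*sqrt(1 + 1.8^2) = 19.702 m.
R = A/P = 41.26 / 19.702 = 2.0942 m.

2.0942


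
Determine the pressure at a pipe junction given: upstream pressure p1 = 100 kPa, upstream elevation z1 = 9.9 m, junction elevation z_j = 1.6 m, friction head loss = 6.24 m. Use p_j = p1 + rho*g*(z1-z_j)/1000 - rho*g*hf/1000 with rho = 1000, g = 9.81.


Junction pressure: p_j = p1 + rho*g*(z1 - z_j)/1000 - rho*g*hf/1000.
Elevation term = 1000*9.81*(9.9 - 1.6)/1000 = 81.423 kPa.
Friction term = 1000*9.81*6.24/1000 = 61.214 kPa.
p_j = 100 + 81.423 - 61.214 = 120.21 kPa.

120.21


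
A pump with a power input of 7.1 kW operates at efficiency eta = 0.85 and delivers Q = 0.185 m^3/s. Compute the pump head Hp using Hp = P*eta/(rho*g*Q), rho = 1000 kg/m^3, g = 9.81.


Pump head formula: Hp = P * eta / (rho * g * Q).
Numerator: P * eta = 7.1 * 1000 * 0.85 = 6035.0 W.
Denominator: rho * g * Q = 1000 * 9.81 * 0.185 = 1814.85.
Hp = 6035.0 / 1814.85 = 3.33 m.

3.33


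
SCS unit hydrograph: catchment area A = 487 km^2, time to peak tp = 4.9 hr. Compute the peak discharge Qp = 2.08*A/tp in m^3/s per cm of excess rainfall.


SCS formula: Qp = 2.08 * A / tp.
Qp = 2.08 * 487 / 4.9
   = 1012.96 / 4.9
   = 206.73 m^3/s per cm.

206.73


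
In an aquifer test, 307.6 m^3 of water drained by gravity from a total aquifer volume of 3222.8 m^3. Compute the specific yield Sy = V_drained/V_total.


Specific yield Sy = Volume drained / Total volume.
Sy = 307.6 / 3222.8
   = 0.0954.

0.0954


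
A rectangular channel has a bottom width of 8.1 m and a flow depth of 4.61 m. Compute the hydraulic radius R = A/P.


For a rectangular section:
Flow area A = b * y = 8.1 * 4.61 = 37.34 m^2.
Wetted perimeter P = b + 2y = 8.1 + 2*4.61 = 17.32 m.
Hydraulic radius R = A/P = 37.34 / 17.32 = 2.1559 m.

2.1559


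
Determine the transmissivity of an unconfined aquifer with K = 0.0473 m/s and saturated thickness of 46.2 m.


Transmissivity is defined as T = K * h.
T = 0.0473 * 46.2
  = 2.1853 m^2/s.

2.1853


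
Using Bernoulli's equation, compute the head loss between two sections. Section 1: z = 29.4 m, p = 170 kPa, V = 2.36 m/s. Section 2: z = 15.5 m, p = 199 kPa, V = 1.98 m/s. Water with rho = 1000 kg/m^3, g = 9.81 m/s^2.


Total head at each section: H = z + p/(rho*g) + V^2/(2g).
H1 = 29.4 + 170*1000/(1000*9.81) + 2.36^2/(2*9.81)
   = 29.4 + 17.329 + 0.2839
   = 47.013 m.
H2 = 15.5 + 199*1000/(1000*9.81) + 1.98^2/(2*9.81)
   = 15.5 + 20.285 + 0.1998
   = 35.985 m.
h_L = H1 - H2 = 47.013 - 35.985 = 11.028 m.

11.028


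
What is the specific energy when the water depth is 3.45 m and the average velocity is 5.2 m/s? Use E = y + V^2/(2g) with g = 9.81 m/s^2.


Specific energy E = y + V^2/(2g).
Velocity head = V^2/(2g) = 5.2^2 / (2*9.81) = 27.04 / 19.62 = 1.3782 m.
E = 3.45 + 1.3782 = 4.8282 m.

4.8282


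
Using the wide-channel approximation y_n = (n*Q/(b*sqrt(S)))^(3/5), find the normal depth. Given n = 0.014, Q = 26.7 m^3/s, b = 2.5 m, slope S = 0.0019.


We use the wide-channel approximation y_n = (n*Q/(b*sqrt(S)))^(3/5).
sqrt(S) = sqrt(0.0019) = 0.043589.
Numerator: n*Q = 0.014 * 26.7 = 0.3738.
Denominator: b*sqrt(S) = 2.5 * 0.043589 = 0.108972.
arg = 3.4302.
y_n = 3.4302^(3/5) = 2.095 m.

2.095


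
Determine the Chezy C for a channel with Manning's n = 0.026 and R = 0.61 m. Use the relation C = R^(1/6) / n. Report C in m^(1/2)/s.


The Chezy coefficient relates to Manning's n through C = R^(1/6) / n.
R^(1/6) = 0.61^(1/6) = 0.920919.
C = 0.920919 / 0.026 = 35.42 m^(1/2)/s.

35.42


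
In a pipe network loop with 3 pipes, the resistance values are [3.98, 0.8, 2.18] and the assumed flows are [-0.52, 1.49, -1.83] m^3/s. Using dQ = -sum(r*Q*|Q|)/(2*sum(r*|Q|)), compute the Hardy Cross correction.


Numerator terms (r*Q*|Q|): 3.98*-0.52*|-0.52| = -1.0762; 0.8*1.49*|1.49| = 1.7761; 2.18*-1.83*|-1.83| = -7.3006.
Sum of numerator = -6.6007.
Denominator terms (r*|Q|): 3.98*|-0.52| = 2.0696; 0.8*|1.49| = 1.192; 2.18*|-1.83| = 3.9894.
2 * sum of denominator = 2 * 7.251 = 14.502.
dQ = --6.6007 / 14.502 = 0.4552 m^3/s.

0.4552


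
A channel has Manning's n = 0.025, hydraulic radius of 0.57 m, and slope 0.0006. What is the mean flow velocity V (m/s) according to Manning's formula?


Manning's equation gives V = (1/n) * R^(2/3) * S^(1/2).
First, compute R^(2/3) = 0.57^(2/3) = 0.6875.
Next, S^(1/2) = 0.0006^(1/2) = 0.024495.
Then 1/n = 1/0.025 = 40.0.
V = 40.0 * 0.6875 * 0.024495 = 0.6736 m/s.

0.6736


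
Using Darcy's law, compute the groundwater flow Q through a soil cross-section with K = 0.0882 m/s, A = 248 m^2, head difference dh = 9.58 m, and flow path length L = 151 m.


Darcy's law: Q = K * A * i, where i = dh/L.
Hydraulic gradient i = 9.58 / 151 = 0.063444.
Q = 0.0882 * 248 * 0.063444
  = 1.3877 m^3/s.

1.3877


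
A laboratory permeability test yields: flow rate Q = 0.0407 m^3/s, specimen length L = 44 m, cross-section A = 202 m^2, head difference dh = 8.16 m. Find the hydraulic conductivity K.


From K = Q*L / (A*dh):
Numerator: Q*L = 0.0407 * 44 = 1.7908.
Denominator: A*dh = 202 * 8.16 = 1648.32.
K = 1.7908 / 1648.32 = 0.001086 m/s.

0.001086


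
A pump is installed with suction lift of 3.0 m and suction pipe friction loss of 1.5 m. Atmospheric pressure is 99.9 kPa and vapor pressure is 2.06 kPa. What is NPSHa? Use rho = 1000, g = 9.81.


NPSHa = p_atm/(rho*g) - z_s - hf_s - p_vap/(rho*g).
p_atm/(rho*g) = 99.9*1000 / (1000*9.81) = 10.183 m.
p_vap/(rho*g) = 2.06*1000 / (1000*9.81) = 0.21 m.
NPSHa = 10.183 - 3.0 - 1.5 - 0.21
      = 5.47 m.

5.47


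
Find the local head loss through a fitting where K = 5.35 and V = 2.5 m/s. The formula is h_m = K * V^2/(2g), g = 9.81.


Minor loss formula: h_m = K * V^2/(2g).
V^2 = 2.5^2 = 6.25.
V^2/(2g) = 6.25 / 19.62 = 0.3186 m.
h_m = 5.35 * 0.3186 = 1.7043 m.

1.7043


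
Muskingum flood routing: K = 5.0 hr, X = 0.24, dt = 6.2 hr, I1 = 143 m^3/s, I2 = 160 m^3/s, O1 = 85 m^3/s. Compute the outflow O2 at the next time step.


Muskingum coefficients:
denom = 2*K*(1-X) + dt = 2*5.0*(1-0.24) + 6.2 = 13.8.
C0 = (dt - 2*K*X)/denom = (6.2 - 2*5.0*0.24)/13.8 = 0.2754.
C1 = (dt + 2*K*X)/denom = (6.2 + 2*5.0*0.24)/13.8 = 0.6232.
C2 = (2*K*(1-X) - dt)/denom = 0.1014.
O2 = C0*I2 + C1*I1 + C2*O1
   = 0.2754*160 + 0.6232*143 + 0.1014*85
   = 141.8 m^3/s.

141.8


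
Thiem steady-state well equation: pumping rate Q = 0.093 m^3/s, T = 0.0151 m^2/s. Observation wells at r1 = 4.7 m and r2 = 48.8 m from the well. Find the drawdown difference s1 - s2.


Thiem equation: s1 - s2 = Q/(2*pi*T) * ln(r2/r1).
ln(r2/r1) = ln(48.8/4.7) = 2.3402.
Q/(2*pi*T) = 0.093 / (2*pi*0.0151) = 0.093 / 0.0949 = 0.9802.
s1 - s2 = 0.9802 * 2.3402 = 2.2939 m.

2.2939


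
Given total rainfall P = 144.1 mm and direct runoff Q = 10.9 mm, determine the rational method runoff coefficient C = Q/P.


The runoff coefficient C = runoff depth / rainfall depth.
C = 10.9 / 144.1
  = 0.0756.

0.0756


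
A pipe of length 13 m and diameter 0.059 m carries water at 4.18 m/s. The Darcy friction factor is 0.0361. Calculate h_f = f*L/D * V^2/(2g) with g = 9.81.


Darcy-Weisbach equation: h_f = f * (L/D) * V^2/(2g).
f * L/D = 0.0361 * 13/0.059 = 7.9542.
V^2/(2g) = 4.18^2 / (2*9.81) = 17.4724 / 19.62 = 0.8905 m.
h_f = 7.9542 * 0.8905 = 7.084 m.

7.084


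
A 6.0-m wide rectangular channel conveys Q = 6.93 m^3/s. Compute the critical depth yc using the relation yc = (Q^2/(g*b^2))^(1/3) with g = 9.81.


Using yc = (Q^2 / (g * b^2))^(1/3):
Q^2 = 6.93^2 = 48.02.
g * b^2 = 9.81 * 6.0^2 = 9.81 * 36.0 = 353.16.
Q^2 / (g*b^2) = 48.02 / 353.16 = 0.136.
yc = 0.136^(1/3) = 0.5142 m.

0.5142


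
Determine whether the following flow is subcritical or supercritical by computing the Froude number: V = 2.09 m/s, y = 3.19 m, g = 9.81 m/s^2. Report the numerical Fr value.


The Froude number is defined as Fr = V / sqrt(g*y).
g*y = 9.81 * 3.19 = 31.2939.
sqrt(g*y) = sqrt(31.2939) = 5.5941.
Fr = 2.09 / 5.5941 = 0.3736.
Since Fr < 1, the flow is subcritical.

0.3736


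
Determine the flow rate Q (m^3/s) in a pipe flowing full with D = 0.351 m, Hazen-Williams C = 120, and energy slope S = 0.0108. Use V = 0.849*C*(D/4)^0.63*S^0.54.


For a full circular pipe, R = D/4 = 0.351/4 = 0.0877 m.
V = 0.849 * 120 * 0.0877^0.63 * 0.0108^0.54
  = 0.849 * 120 * 0.215897 * 0.086706
  = 1.9071 m/s.
Pipe area A = pi*D^2/4 = pi*0.351^2/4 = 0.0968 m^2.
Q = A * V = 0.0968 * 1.9071 = 0.1845 m^3/s.

0.1845


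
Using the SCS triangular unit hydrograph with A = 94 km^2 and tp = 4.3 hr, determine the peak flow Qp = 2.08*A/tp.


SCS formula: Qp = 2.08 * A / tp.
Qp = 2.08 * 94 / 4.3
   = 195.52 / 4.3
   = 45.47 m^3/s per cm.

45.47


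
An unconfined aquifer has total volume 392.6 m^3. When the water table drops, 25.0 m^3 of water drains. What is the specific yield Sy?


Specific yield Sy = Volume drained / Total volume.
Sy = 25.0 / 392.6
   = 0.0637.

0.0637


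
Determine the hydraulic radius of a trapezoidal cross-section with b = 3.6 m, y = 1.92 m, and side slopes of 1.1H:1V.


For a trapezoidal section with side slope z:
A = (b + z*y)*y = (3.6 + 1.1*1.92)*1.92 = 10.967 m^2.
P = b + 2*y*sqrt(1 + z^2) = 3.6 + 2*1.92*sqrt(1 + 1.1^2) = 9.309 m.
R = A/P = 10.967 / 9.309 = 1.1782 m.

1.1782


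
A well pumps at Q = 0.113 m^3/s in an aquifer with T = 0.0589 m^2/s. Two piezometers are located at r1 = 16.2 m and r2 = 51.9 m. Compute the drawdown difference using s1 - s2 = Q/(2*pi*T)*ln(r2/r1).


Thiem equation: s1 - s2 = Q/(2*pi*T) * ln(r2/r1).
ln(r2/r1) = ln(51.9/16.2) = 1.1643.
Q/(2*pi*T) = 0.113 / (2*pi*0.0589) = 0.113 / 0.3701 = 0.3053.
s1 - s2 = 0.3053 * 1.1643 = 0.3555 m.

0.3555


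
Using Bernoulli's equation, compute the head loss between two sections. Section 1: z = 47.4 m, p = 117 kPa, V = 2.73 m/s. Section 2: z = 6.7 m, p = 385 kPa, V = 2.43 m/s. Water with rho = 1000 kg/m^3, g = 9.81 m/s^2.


Total head at each section: H = z + p/(rho*g) + V^2/(2g).
H1 = 47.4 + 117*1000/(1000*9.81) + 2.73^2/(2*9.81)
   = 47.4 + 11.927 + 0.3799
   = 59.706 m.
H2 = 6.7 + 385*1000/(1000*9.81) + 2.43^2/(2*9.81)
   = 6.7 + 39.246 + 0.301
   = 46.247 m.
h_L = H1 - H2 = 59.706 - 46.247 = 13.46 m.

13.46


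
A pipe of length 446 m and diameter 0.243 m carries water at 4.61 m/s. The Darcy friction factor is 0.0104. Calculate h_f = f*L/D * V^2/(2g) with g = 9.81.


Darcy-Weisbach equation: h_f = f * (L/D) * V^2/(2g).
f * L/D = 0.0104 * 446/0.243 = 19.0881.
V^2/(2g) = 4.61^2 / (2*9.81) = 21.2521 / 19.62 = 1.0832 m.
h_f = 19.0881 * 1.0832 = 20.676 m.

20.676


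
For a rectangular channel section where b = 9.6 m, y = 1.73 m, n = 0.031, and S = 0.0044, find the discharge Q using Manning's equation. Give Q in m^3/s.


For a rectangular channel, the cross-sectional area A = b * y = 9.6 * 1.73 = 16.61 m^2.
The wetted perimeter P = b + 2y = 9.6 + 2*1.73 = 13.06 m.
Hydraulic radius R = A/P = 16.61/13.06 = 1.2717 m.
Velocity V = (1/n)*R^(2/3)*S^(1/2) = (1/0.031)*1.2717^(2/3)*0.0044^(1/2) = 2.5116 m/s.
Discharge Q = A * V = 16.61 * 2.5116 = 41.712 m^3/s.

41.712


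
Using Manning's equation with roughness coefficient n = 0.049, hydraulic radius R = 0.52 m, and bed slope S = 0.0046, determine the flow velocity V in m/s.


Manning's equation gives V = (1/n) * R^(2/3) * S^(1/2).
First, compute R^(2/3) = 0.52^(2/3) = 0.6466.
Next, S^(1/2) = 0.0046^(1/2) = 0.067823.
Then 1/n = 1/0.049 = 20.41.
V = 20.41 * 0.6466 * 0.067823 = 0.8951 m/s.

0.8951


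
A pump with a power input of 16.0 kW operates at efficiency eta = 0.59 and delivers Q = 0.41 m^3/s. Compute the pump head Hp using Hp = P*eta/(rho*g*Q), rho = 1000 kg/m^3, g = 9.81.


Pump head formula: Hp = P * eta / (rho * g * Q).
Numerator: P * eta = 16.0 * 1000 * 0.59 = 9440.0 W.
Denominator: rho * g * Q = 1000 * 9.81 * 0.41 = 4022.1.
Hp = 9440.0 / 4022.1 = 2.35 m.

2.35


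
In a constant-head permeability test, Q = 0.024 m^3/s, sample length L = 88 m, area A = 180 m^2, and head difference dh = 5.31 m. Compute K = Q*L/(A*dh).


From K = Q*L / (A*dh):
Numerator: Q*L = 0.024 * 88 = 2.112.
Denominator: A*dh = 180 * 5.31 = 955.8.
K = 2.112 / 955.8 = 0.00221 m/s.

0.00221


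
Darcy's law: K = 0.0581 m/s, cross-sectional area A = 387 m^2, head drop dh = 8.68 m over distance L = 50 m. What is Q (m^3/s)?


Darcy's law: Q = K * A * i, where i = dh/L.
Hydraulic gradient i = 8.68 / 50 = 0.1736.
Q = 0.0581 * 387 * 0.1736
  = 3.9033 m^3/s.

3.9033


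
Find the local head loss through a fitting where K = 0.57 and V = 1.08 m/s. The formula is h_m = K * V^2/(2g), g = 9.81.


Minor loss formula: h_m = K * V^2/(2g).
V^2 = 1.08^2 = 1.1664.
V^2/(2g) = 1.1664 / 19.62 = 0.0594 m.
h_m = 0.57 * 0.0594 = 0.0339 m.

0.0339


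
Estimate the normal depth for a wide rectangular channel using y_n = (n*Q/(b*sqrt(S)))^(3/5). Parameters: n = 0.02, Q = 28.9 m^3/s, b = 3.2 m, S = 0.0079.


We use the wide-channel approximation y_n = (n*Q/(b*sqrt(S)))^(3/5).
sqrt(S) = sqrt(0.0079) = 0.088882.
Numerator: n*Q = 0.02 * 28.9 = 0.578.
Denominator: b*sqrt(S) = 3.2 * 0.088882 = 0.284422.
arg = 2.0322.
y_n = 2.0322^(3/5) = 1.5303 m.

1.5303


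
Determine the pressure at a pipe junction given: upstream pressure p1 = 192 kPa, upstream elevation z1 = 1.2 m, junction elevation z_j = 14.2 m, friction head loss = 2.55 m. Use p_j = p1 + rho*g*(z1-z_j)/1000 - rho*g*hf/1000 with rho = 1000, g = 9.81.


Junction pressure: p_j = p1 + rho*g*(z1 - z_j)/1000 - rho*g*hf/1000.
Elevation term = 1000*9.81*(1.2 - 14.2)/1000 = -127.53 kPa.
Friction term = 1000*9.81*2.55/1000 = 25.015 kPa.
p_j = 192 + -127.53 - 25.015 = 39.45 kPa.

39.45


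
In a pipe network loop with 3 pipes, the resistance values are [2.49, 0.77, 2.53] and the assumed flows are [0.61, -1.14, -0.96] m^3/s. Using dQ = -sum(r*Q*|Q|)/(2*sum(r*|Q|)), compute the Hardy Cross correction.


Numerator terms (r*Q*|Q|): 2.49*0.61*|0.61| = 0.9265; 0.77*-1.14*|-1.14| = -1.0007; 2.53*-0.96*|-0.96| = -2.3316.
Sum of numerator = -2.4058.
Denominator terms (r*|Q|): 2.49*|0.61| = 1.5189; 0.77*|-1.14| = 0.8778; 2.53*|-0.96| = 2.4288.
2 * sum of denominator = 2 * 4.8255 = 9.651.
dQ = --2.4058 / 9.651 = 0.2493 m^3/s.

0.2493


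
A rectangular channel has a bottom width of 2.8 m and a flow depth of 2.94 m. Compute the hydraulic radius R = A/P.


For a rectangular section:
Flow area A = b * y = 2.8 * 2.94 = 8.23 m^2.
Wetted perimeter P = b + 2y = 2.8 + 2*2.94 = 8.68 m.
Hydraulic radius R = A/P = 8.23 / 8.68 = 0.9484 m.

0.9484


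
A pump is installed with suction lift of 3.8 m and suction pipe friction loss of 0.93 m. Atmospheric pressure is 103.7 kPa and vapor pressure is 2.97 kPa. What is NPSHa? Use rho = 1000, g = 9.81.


NPSHa = p_atm/(rho*g) - z_s - hf_s - p_vap/(rho*g).
p_atm/(rho*g) = 103.7*1000 / (1000*9.81) = 10.571 m.
p_vap/(rho*g) = 2.97*1000 / (1000*9.81) = 0.303 m.
NPSHa = 10.571 - 3.8 - 0.93 - 0.303
      = 5.54 m.

5.54


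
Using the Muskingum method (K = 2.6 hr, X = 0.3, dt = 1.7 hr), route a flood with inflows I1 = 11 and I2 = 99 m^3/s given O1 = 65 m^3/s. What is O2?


Muskingum coefficients:
denom = 2*K*(1-X) + dt = 2*2.6*(1-0.3) + 1.7 = 5.34.
C0 = (dt - 2*K*X)/denom = (1.7 - 2*2.6*0.3)/5.34 = 0.0262.
C1 = (dt + 2*K*X)/denom = (1.7 + 2*2.6*0.3)/5.34 = 0.6105.
C2 = (2*K*(1-X) - dt)/denom = 0.3633.
O2 = C0*I2 + C1*I1 + C2*O1
   = 0.0262*99 + 0.6105*11 + 0.3633*65
   = 32.93 m^3/s.

32.93


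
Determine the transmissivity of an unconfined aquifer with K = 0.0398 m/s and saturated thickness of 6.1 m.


Transmissivity is defined as T = K * h.
T = 0.0398 * 6.1
  = 0.2428 m^2/s.

0.2428


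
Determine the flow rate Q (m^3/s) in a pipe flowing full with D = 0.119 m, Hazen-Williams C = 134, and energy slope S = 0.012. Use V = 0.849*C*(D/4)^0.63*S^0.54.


For a full circular pipe, R = D/4 = 0.119/4 = 0.0297 m.
V = 0.849 * 134 * 0.0297^0.63 * 0.012^0.54
  = 0.849 * 134 * 0.109219 * 0.091782
  = 1.1404 m/s.
Pipe area A = pi*D^2/4 = pi*0.119^2/4 = 0.0111 m^2.
Q = A * V = 0.0111 * 1.1404 = 0.0127 m^3/s.

0.0127


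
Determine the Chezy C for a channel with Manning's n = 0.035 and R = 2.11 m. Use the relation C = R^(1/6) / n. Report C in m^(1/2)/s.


The Chezy coefficient relates to Manning's n through C = R^(1/6) / n.
R^(1/6) = 2.11^(1/6) = 1.132523.
C = 1.132523 / 0.035 = 32.36 m^(1/2)/s.

32.36


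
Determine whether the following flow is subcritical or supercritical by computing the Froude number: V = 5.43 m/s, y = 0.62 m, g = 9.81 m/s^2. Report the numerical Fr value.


The Froude number is defined as Fr = V / sqrt(g*y).
g*y = 9.81 * 0.62 = 6.0822.
sqrt(g*y) = sqrt(6.0822) = 2.4662.
Fr = 5.43 / 2.4662 = 2.2018.
Since Fr > 1, the flow is supercritical.

2.2018


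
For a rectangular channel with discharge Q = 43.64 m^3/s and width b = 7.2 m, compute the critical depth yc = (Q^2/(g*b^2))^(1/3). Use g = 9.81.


Using yc = (Q^2 / (g * b^2))^(1/3):
Q^2 = 43.64^2 = 1904.45.
g * b^2 = 9.81 * 7.2^2 = 9.81 * 51.84 = 508.55.
Q^2 / (g*b^2) = 1904.45 / 508.55 = 3.7449.
yc = 3.7449^(1/3) = 1.5529 m.

1.5529


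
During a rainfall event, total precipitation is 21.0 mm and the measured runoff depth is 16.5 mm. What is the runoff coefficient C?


The runoff coefficient C = runoff depth / rainfall depth.
C = 16.5 / 21.0
  = 0.7857.

0.7857


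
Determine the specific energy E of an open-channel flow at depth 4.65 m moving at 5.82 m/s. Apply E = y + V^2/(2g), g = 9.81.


Specific energy E = y + V^2/(2g).
Velocity head = V^2/(2g) = 5.82^2 / (2*9.81) = 33.8724 / 19.62 = 1.7264 m.
E = 4.65 + 1.7264 = 6.3764 m.

6.3764


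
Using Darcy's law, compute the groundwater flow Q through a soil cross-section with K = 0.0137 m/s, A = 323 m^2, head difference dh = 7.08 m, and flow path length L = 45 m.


Darcy's law: Q = K * A * i, where i = dh/L.
Hydraulic gradient i = 7.08 / 45 = 0.157333.
Q = 0.0137 * 323 * 0.157333
  = 0.6962 m^3/s.

0.6962


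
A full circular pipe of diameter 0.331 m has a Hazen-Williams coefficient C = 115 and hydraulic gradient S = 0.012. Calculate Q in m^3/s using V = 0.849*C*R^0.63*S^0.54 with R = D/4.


For a full circular pipe, R = D/4 = 0.331/4 = 0.0828 m.
V = 0.849 * 115 * 0.0828^0.63 * 0.012^0.54
  = 0.849 * 115 * 0.208063 * 0.091782
  = 1.8645 m/s.
Pipe area A = pi*D^2/4 = pi*0.331^2/4 = 0.086 m^2.
Q = A * V = 0.086 * 1.8645 = 0.1604 m^3/s.

0.1604


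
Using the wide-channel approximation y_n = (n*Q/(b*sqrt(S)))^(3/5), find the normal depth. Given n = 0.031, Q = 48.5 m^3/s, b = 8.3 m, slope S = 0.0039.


We use the wide-channel approximation y_n = (n*Q/(b*sqrt(S)))^(3/5).
sqrt(S) = sqrt(0.0039) = 0.06245.
Numerator: n*Q = 0.031 * 48.5 = 1.5035.
Denominator: b*sqrt(S) = 8.3 * 0.06245 = 0.518335.
arg = 2.9006.
y_n = 2.9006^(3/5) = 1.8945 m.

1.8945


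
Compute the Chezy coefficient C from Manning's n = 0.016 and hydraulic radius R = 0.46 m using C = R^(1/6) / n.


The Chezy coefficient relates to Manning's n through C = R^(1/6) / n.
R^(1/6) = 0.46^(1/6) = 0.878604.
C = 0.878604 / 0.016 = 54.91 m^(1/2)/s.

54.91


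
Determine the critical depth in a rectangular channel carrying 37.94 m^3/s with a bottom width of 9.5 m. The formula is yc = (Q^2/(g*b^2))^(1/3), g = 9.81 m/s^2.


Using yc = (Q^2 / (g * b^2))^(1/3):
Q^2 = 37.94^2 = 1439.44.
g * b^2 = 9.81 * 9.5^2 = 9.81 * 90.25 = 885.35.
Q^2 / (g*b^2) = 1439.44 / 885.35 = 1.6258.
yc = 1.6258^(1/3) = 1.1759 m.

1.1759


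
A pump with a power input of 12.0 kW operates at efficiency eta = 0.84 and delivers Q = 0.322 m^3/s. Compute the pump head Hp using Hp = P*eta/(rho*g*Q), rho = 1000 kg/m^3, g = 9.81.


Pump head formula: Hp = P * eta / (rho * g * Q).
Numerator: P * eta = 12.0 * 1000 * 0.84 = 10080.0 W.
Denominator: rho * g * Q = 1000 * 9.81 * 0.322 = 3158.82.
Hp = 10080.0 / 3158.82 = 3.19 m.

3.19


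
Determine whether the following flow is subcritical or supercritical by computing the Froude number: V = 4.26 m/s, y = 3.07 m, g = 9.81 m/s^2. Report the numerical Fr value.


The Froude number is defined as Fr = V / sqrt(g*y).
g*y = 9.81 * 3.07 = 30.1167.
sqrt(g*y) = sqrt(30.1167) = 5.4879.
Fr = 4.26 / 5.4879 = 0.7763.
Since Fr < 1, the flow is subcritical.

0.7763


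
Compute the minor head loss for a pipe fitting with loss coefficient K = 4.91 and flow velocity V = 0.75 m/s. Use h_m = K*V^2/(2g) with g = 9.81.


Minor loss formula: h_m = K * V^2/(2g).
V^2 = 0.75^2 = 0.5625.
V^2/(2g) = 0.5625 / 19.62 = 0.0287 m.
h_m = 4.91 * 0.0287 = 0.1408 m.

0.1408


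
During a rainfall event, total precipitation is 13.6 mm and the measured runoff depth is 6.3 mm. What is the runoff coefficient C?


The runoff coefficient C = runoff depth / rainfall depth.
C = 6.3 / 13.6
  = 0.4632.

0.4632


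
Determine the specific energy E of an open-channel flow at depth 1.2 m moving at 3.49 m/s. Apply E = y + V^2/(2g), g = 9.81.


Specific energy E = y + V^2/(2g).
Velocity head = V^2/(2g) = 3.49^2 / (2*9.81) = 12.1801 / 19.62 = 0.6208 m.
E = 1.2 + 0.6208 = 1.8208 m.

1.8208


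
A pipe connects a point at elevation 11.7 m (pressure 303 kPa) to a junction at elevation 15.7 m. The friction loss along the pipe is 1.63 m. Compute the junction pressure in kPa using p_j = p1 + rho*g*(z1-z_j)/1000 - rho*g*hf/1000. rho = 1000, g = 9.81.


Junction pressure: p_j = p1 + rho*g*(z1 - z_j)/1000 - rho*g*hf/1000.
Elevation term = 1000*9.81*(11.7 - 15.7)/1000 = -39.24 kPa.
Friction term = 1000*9.81*1.63/1000 = 15.99 kPa.
p_j = 303 + -39.24 - 15.99 = 247.77 kPa.

247.77


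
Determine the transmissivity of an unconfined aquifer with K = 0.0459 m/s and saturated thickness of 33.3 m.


Transmissivity is defined as T = K * h.
T = 0.0459 * 33.3
  = 1.5285 m^2/s.

1.5285


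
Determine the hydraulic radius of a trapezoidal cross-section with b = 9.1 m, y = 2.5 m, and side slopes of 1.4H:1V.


For a trapezoidal section with side slope z:
A = (b + z*y)*y = (9.1 + 1.4*2.5)*2.5 = 31.5 m^2.
P = b + 2*y*sqrt(1 + z^2) = 9.1 + 2*2.5*sqrt(1 + 1.4^2) = 17.702 m.
R = A/P = 31.5 / 17.702 = 1.7794 m.

1.7794


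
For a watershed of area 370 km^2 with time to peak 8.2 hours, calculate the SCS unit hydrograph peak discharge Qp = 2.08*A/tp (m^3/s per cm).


SCS formula: Qp = 2.08 * A / tp.
Qp = 2.08 * 370 / 8.2
   = 769.6 / 8.2
   = 93.85 m^3/s per cm.

93.85


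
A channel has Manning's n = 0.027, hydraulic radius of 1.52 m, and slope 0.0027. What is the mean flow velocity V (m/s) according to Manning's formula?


Manning's equation gives V = (1/n) * R^(2/3) * S^(1/2).
First, compute R^(2/3) = 1.52^(2/3) = 1.322.
Next, S^(1/2) = 0.0027^(1/2) = 0.051962.
Then 1/n = 1/0.027 = 37.04.
V = 37.04 * 1.322 * 0.051962 = 2.5442 m/s.

2.5442


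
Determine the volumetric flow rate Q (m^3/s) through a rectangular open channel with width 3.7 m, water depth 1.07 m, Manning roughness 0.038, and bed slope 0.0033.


For a rectangular channel, the cross-sectional area A = b * y = 3.7 * 1.07 = 3.96 m^2.
The wetted perimeter P = b + 2y = 3.7 + 2*1.07 = 5.84 m.
Hydraulic radius R = A/P = 3.96/5.84 = 0.6779 m.
Velocity V = (1/n)*R^(2/3)*S^(1/2) = (1/0.038)*0.6779^(2/3)*0.0033^(1/2) = 1.1666 m/s.
Discharge Q = A * V = 3.96 * 1.1666 = 4.619 m^3/s.

4.619
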